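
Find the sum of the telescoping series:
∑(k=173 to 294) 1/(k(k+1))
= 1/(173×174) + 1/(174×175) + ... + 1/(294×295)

Partial fractions: 1/(k(k+1)) = 1/k - 1/(k+1)
The series telescopes:
= (1/173 - 1/174) + (1/174 - 1/175) + ... + (1/294 - 1/295)
= 1/173 - 1/295
= 122/51035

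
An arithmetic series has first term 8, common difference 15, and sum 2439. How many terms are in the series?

Using S = n/2 × [2a + (n-1)d]
2439 = n/2 × [2(8) + (n-1)(15)]
2439 = n/2 × [16 + 15n - 15]
4878 = n × [1 + 15n]
15n² + (1)n - 4878 = 0
Discriminant: Δ = (1)² - 4(15)(-4878) = 1 + 292680 = 292681
√Δ = 541
n = [-(1) + √Δ] / (2·15) = (-1 + 541) / 30 = 540 / 30 = 18
(The negative root is discarded since n must be a positive integer.)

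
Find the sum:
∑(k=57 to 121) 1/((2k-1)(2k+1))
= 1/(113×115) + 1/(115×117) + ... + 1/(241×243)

Partial fractions: 1/((2k-1)(2k+1)) = (1/2)[1/(2k-1) - 1/(2k+1)]
The series telescopes:
= (1/2)[1/113 - 1/243]
= 65/27459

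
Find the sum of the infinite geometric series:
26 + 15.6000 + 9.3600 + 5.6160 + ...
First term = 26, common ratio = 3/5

For |r| < 1, S = a / (1 - r)
S = 26 / (1 - (3/5))
S = 26 / (2/5)
S = 65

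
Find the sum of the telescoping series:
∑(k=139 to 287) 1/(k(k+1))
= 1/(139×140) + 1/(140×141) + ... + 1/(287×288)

Partial fractions: 1/(k(k+1)) = 1/k - 1/(k+1)
The series telescopes:
= (1/139 - 1/140) + (1/140 - 1/141) + ... + (1/287 - 1/288)
= 1/139 - 1/288
= 149/40032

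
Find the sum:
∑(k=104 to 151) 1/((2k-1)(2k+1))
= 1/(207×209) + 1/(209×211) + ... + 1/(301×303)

Partial fractions: 1/((2k-1)(2k+1)) = (1/2)[1/(2k-1) - 1/(2k+1)]
The series telescopes:
= (1/2)[1/207 - 1/303]
= 16/20907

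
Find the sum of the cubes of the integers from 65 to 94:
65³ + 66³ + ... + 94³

Use ∑_{k=1}^{n} k³ = [n(n+1)/2]², then subtract the first 64 terms.
∑_{k=1}^{94} k³ = [94×95/2]² = 4465² = 19936225
∑_{k=1}^{64} k³ = [64×65/2]² = 2080² = 4326400
∑_{k=65}^{94} k³ = 19936225 - 4326400 = 15609825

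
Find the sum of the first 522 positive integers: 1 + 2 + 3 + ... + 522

Formula: ∑k = n(n+1)/2
= 522×523/2
= 273006/2
= 136503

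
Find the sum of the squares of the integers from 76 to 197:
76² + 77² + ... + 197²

Use ∑_{k=1}^{n} k² = n(n+1)(2n+1)/6, then subtract the first 75 terms.
∑_{k=1}^{197} k² = 197×198×395/6 = 2567895
∑_{k=1}^{75} k² = 75×76×151/6 = 143450
∑_{k=76}^{197} k² = 2567895 - 143450 = 2424445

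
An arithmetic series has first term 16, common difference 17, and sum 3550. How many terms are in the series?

Using S = n/2 × [2a + (n-1)d]
3550 = n/2 × [2(16) + (n-1)(17)]
3550 = n/2 × [32 + 17n - 17]
7100 = n × [15 + 17n]
17n² + (15)n - 7100 = 0
Discriminant: Δ = (15)² - 4(17)(-7100) = 225 + 482800 = 483025
√Δ = 695
n = [-(15) + √Δ] / (2·17) = (-15 + 695) / 34 = 680 / 34 = 20
(The negative root is discarded since n must be a positive integer.)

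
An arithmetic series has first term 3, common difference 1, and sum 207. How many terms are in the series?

Using S = n/2 × [2a + (n-1)d]
207 = n/2 × [2(3) + (n-1)(1)]
207 = n/2 × [6 + 1n - 1]
414 = n × [5 + 1n]
1n² + (5)n - 414 = 0
Discriminant: Δ = (5)² - 4(1)(-414) = 25 + 1656 = 1681
√Δ = 41
n = [-(5) + √Δ] / (2·1) = (-5 + 41) / 2 = 36 / 2 = 18
(The negative root is discarded since n must be a positive integer.)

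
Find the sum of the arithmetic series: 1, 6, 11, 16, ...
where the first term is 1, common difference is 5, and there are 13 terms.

Sₙ = n/2 × (first + last)
Last term = a + (n-1)d = 1 + (13-1)×5 = 61
S_13 = 13/2 × (1 + 61)
S_13 = 13/2 × 62 = 403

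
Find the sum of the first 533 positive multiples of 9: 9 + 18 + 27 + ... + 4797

Factor out 9: = 9(1 + 2 + ... + 533) = 9 × n(n+1)/2
= 9 × 533×534/2
= 9 × 142311
= 1280799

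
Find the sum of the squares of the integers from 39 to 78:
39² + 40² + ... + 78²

Use ∑_{k=1}^{n} k² = n(n+1)(2n+1)/6, then subtract the first 38 terms.
∑_{k=1}^{78} k² = 78×79×157/6 = 161239
∑_{k=1}^{38} k² = 38×39×77/6 = 19019
∑_{k=39}^{78} k² = 161239 - 19019 = 142220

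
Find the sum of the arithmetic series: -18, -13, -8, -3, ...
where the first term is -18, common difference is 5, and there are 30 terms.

Sₙ = n/2 × (first + last)
Last term = a + (n-1)d = -18 + (30-1)×5 = 127
S_30 = 30/2 × (-18 + 127)
S_30 = 30/2 × 109 = 1635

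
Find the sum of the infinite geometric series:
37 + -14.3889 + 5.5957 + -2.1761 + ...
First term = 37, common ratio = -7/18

For |r| < 1, S = a / (1 - r)
S = 37 / (1 - (-7/18))
S = 37 / (25/18)
S = 666/25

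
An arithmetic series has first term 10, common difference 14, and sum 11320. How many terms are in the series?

Using S = n/2 × [2a + (n-1)d]
11320 = n/2 × [2(10) + (n-1)(14)]
11320 = n/2 × [20 + 14n - 14]
22640 = n × [6 + 14n]
14n² + (6)n - 22640 = 0
Discriminant: Δ = (6)² - 4(14)(-22640) = 36 + 1267840 = 1267876
√Δ = 1126
n = [-(6) + √Δ] / (2·14) = (-6 + 1126) / 28 = 1120 / 28 = 40
(The negative root is discarded since n must be a positive integer.)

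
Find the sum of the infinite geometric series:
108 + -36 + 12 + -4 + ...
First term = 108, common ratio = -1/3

For |r| < 1, S = a / (1 - r)
S = 108 / (1 - (-1/3))
S = 108 / (4/3)
S = 81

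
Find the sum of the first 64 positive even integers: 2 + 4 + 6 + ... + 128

Sum of first n even numbers = n(n+1)
= 64×65
= 4160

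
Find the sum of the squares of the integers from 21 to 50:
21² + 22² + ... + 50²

Use ∑_{k=1}^{n} k² = n(n+1)(2n+1)/6, then subtract the first 20 terms.
∑_{k=1}^{50} k² = 50×51×101/6 = 42925
∑_{k=1}^{20} k² = 20×21×41/6 = 2870
∑_{k=21}^{50} k² = 42925 - 2870 = 40055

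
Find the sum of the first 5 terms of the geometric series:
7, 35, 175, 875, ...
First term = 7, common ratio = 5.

Sₙ = a(1 - rⁿ) / (1 - r)
S_5 = 7(1 - 5^5) / (1 - 5)
S_5 = 7(1 - 3125) / (-4)
S_5 = 5467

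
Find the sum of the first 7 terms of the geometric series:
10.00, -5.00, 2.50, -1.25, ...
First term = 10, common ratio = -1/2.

Sₙ = a(1 - rⁿ) / (1 - r)
S_7 = 10(1 - (-1/2)^7) / (1 - (-1/2))
S_7 = 10(1 - (-1/128)) / (3/2)
S_7 = 215/32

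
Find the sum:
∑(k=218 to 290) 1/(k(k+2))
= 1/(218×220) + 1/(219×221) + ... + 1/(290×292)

Partial fractions: 1/(k(k+2)) = (1/2)[1/k - 1/(k+2)]
Telescoping leaves the first two and last two terms:
= (1/2)[1/218 + 1/219 - 1/291 - 1/292]
= 7077/6174632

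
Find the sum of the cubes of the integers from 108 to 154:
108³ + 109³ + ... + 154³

Use ∑_{k=1}^{n} k³ = [n(n+1)/2]², then subtract the first 107 terms.
∑_{k=1}^{154} k³ = [154×155/2]² = 11935² = 142444225
∑_{k=1}^{107} k³ = [107×108/2]² = 5778² = 33385284
∑_{k=108}^{154} k³ = 142444225 - 33385284 = 109058941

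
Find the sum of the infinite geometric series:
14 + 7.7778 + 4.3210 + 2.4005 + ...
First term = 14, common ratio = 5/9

For |r| < 1, S = a / (1 - r)
S = 14 / (1 - (5/9))
S = 14 / (4/9)
S = 63/2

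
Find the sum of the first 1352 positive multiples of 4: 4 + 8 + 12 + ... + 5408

Factor out 4: = 4(1 + 2 + ... + 1352) = 4 × n(n+1)/2
= 4 × 1352×1353/2
= 4 × 914628
= 3658512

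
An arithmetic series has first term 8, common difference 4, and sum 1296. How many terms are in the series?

Using S = n/2 × [2a + (n-1)d]
1296 = n/2 × [2(8) + (n-1)(4)]
1296 = n/2 × [16 + 4n - 4]
2592 = n × [12 + 4n]
4n² + (12)n - 2592 = 0
Discriminant: Δ = (12)² - 4(4)(-2592) = 144 + 41472 = 41616
√Δ = 204
n = [-(12) + √Δ] / (2·4) = (-12 + 204) / 8 = 192 / 8 = 24
(The negative root is discarded since n must be a positive integer.)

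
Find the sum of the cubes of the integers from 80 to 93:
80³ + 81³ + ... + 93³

Use ∑_{k=1}^{n} k³ = [n(n+1)/2]², then subtract the first 79 terms.
∑_{k=1}^{93} k³ = [93×94/2]² = 4371² = 19105641
∑_{k=1}^{79} k³ = [79×80/2]² = 3160² = 9985600
∑_{k=80}^{93} k³ = 19105641 - 9985600 = 9120041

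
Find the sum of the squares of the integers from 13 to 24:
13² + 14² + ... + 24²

Use ∑_{k=1}^{n} k² = n(n+1)(2n+1)/6, then subtract the first 12 terms.
∑_{k=1}^{24} k² = 24×25×49/6 = 4900
∑_{k=1}^{12} k² = 12×13×25/6 = 650
∑_{k=13}^{24} k² = 4900 - 650 = 4250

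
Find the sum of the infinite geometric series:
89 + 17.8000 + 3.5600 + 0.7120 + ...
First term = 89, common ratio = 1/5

For |r| < 1, S = a / (1 - r)
S = 89 / (1 - (1/5))
S = 89 / (4/5)
S = 445/4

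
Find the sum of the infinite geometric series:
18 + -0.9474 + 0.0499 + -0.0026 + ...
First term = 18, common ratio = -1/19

For |r| < 1, S = a / (1 - r)
S = 18 / (1 - (-1/19))
S = 18 / (20/19)
S = 171/10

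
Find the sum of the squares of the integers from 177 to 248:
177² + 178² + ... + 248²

Use ∑_{k=1}^{n} k² = n(n+1)(2n+1)/6, then subtract the first 176 terms.
∑_{k=1}^{248} k² = 248×249×497/6 = 5115124
∑_{k=1}^{176} k² = 176×177×353/6 = 1832776
∑_{k=177}^{248} k² = 5115124 - 1832776 = 3282348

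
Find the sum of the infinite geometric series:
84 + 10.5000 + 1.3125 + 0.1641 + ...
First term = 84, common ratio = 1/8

For |r| < 1, S = a / (1 - r)
S = 84 / (1 - (1/8))
S = 84 / (7/8)
S = 96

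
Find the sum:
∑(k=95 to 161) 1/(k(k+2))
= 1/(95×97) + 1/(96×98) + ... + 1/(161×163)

Partial fractions: 1/(k(k+2)) = (1/2)[1/k - 1/(k+2)]
Telescoping leaves the first two and last two terms:
= (1/2)[1/95 + 1/96 - 1/162 - 1/163]
= 346591/80274240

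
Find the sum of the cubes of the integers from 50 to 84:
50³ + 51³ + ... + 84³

Use ∑_{k=1}^{n} k³ = [n(n+1)/2]², then subtract the first 49 terms.
∑_{k=1}^{84} k³ = [84×85/2]² = 3570² = 12744900
∑_{k=1}^{49} k³ = [49×50/2]² = 1225² = 1500625
∑_{k=50}^{84} k³ = 12744900 - 1500625 = 11244275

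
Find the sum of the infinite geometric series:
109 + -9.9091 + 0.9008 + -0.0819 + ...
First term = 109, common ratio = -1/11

For |r| < 1, S = a / (1 - r)
S = 109 / (1 - (-1/11))
S = 109 / (12/11)
S = 1199/12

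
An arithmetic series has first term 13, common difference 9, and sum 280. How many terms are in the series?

Using S = n/2 × [2a + (n-1)d]
280 = n/2 × [2(13) + (n-1)(9)]
280 = n/2 × [26 + 9n - 9]
560 = n × [17 + 9n]
9n² + (17)n - 560 = 0
Discriminant: Δ = (17)² - 4(9)(-560) = 289 + 20160 = 20449
√Δ = 143
n = [-(17) + √Δ] / (2·9) = (-17 + 143) / 18 = 126 / 18 = 7
(The negative root is discarded since n must be a positive integer.)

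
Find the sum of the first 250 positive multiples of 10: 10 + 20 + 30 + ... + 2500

Factor out 10: = 10(1 + 2 + ... + 250) = 10 × n(n+1)/2
= 10 × 250×251/2
= 10 × 31375
= 313750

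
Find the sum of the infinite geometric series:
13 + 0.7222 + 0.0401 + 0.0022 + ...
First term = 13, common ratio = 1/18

For |r| < 1, S = a / (1 - r)
S = 13 / (1 - (1/18))
S = 13 / (17/18)
S = 234/17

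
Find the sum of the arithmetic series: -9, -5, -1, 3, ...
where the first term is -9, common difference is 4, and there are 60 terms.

Sₙ = n/2 × (first + last)
Last term = a + (n-1)d = -9 + (60-1)×4 = 227
S_60 = 60/2 × (-9 + 227)
S_60 = 60/2 × 218 = 6540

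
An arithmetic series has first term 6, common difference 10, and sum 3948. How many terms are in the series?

Using S = n/2 × [2a + (n-1)d]
3948 = n/2 × [2(6) + (n-1)(10)]
3948 = n/2 × [12 + 10n - 10]
7896 = n × [2 + 10n]
10n² + (2)n - 7896 = 0
Discriminant: Δ = (2)² - 4(10)(-7896) = 4 + 315840 = 315844
√Δ = 562
n = [-(2) + √Δ] / (2·10) = (-2 + 562) / 20 = 560 / 20 = 28
(The negative root is discarded since n must be a positive integer.)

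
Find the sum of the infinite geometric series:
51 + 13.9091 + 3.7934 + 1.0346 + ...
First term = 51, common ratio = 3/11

For |r| < 1, S = a / (1 - r)
S = 51 / (1 - (3/11))
S = 51 / (8/11)
S = 561/8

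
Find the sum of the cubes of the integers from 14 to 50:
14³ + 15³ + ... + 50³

Use ∑_{k=1}^{n} k³ = [n(n+1)/2]², then subtract the first 13 terms.
∑_{k=1}^{50} k³ = [50×51/2]² = 1275² = 1625625
∑_{k=1}^{13} k³ = [13×14/2]² = 91² = 8281
∑_{k=14}^{50} k³ = 1625625 - 8281 = 1617344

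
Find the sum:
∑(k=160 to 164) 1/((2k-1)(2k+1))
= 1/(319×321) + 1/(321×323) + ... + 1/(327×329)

Partial fractions: 1/((2k-1)(2k+1)) = (1/2)[1/(2k-1) - 1/(2k+1)]
The series telescopes:
= (1/2)[1/319 - 1/329]
= 5/104951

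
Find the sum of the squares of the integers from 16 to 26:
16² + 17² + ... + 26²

Use ∑_{k=1}^{n} k² = n(n+1)(2n+1)/6, then subtract the first 15 terms.
∑_{k=1}^{26} k² = 26×27×53/6 = 6201
∑_{k=1}^{15} k² = 15×16×31/6 = 1240
∑_{k=16}^{26} k² = 6201 - 1240 = 4961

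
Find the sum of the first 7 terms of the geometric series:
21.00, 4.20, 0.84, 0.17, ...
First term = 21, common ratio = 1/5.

Sₙ = a(1 - rⁿ) / (1 - r)
S_7 = 21(1 - (1/5)^7) / (1 - (1/5))
S_7 = 21(1 - (1/78125)) / (4/5)
S_7 = 410151/15625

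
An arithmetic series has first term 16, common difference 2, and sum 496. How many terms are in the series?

Using S = n/2 × [2a + (n-1)d]
496 = n/2 × [2(16) + (n-1)(2)]
496 = n/2 × [32 + 2n - 2]
992 = n × [30 + 2n]
2n² + (30)n - 992 = 0
Discriminant: Δ = (30)² - 4(2)(-992) = 900 + 7936 = 8836
√Δ = 94
n = [-(30) + √Δ] / (2·2) = (-30 + 94) / 4 = 64 / 4 = 16
(The negative root is discarded since n must be a positive integer.)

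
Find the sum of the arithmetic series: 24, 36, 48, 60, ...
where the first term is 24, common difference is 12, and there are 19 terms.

Sₙ = n/2 × (first + last)
Last term = a + (n-1)d = 24 + (19-1)×12 = 240
S_19 = 19/2 × (24 + 240)
S_19 = 19/2 × 264 = 2508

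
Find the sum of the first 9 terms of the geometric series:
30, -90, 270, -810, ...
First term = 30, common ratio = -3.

Sₙ = a(1 - rⁿ) / (1 - r)
S_9 = 30(1 - (-3)^9) / (1 - (-3))
S_9 = 30(1 - (-19683)) / (4)
S_9 = 147630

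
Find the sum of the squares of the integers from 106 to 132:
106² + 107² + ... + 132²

Use ∑_{k=1}^{n} k² = n(n+1)(2n+1)/6, then subtract the first 105 terms.
∑_{k=1}^{132} k² = 132×133×265/6 = 775390
∑_{k=1}^{105} k² = 105×106×211/6 = 391405
∑_{k=106}^{132} k² = 775390 - 391405 = 383985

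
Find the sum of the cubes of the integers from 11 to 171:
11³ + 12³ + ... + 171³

Use ∑_{k=1}^{n} k³ = [n(n+1)/2]², then subtract the first 10 terms.
∑_{k=1}^{171} k³ = [171×172/2]² = 14706² = 216266436
∑_{k=1}^{10} k³ = [10×11/2]² = 55² = 3025
∑_{k=11}^{171} k³ = 216266436 - 3025 = 216263411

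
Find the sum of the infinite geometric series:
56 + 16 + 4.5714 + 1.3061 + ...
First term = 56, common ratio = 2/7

For |r| < 1, S = a / (1 - r)
S = 56 / (1 - (2/7))
S = 56 / (5/7)
S = 392/5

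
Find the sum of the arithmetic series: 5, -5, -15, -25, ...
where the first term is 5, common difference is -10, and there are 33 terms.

Sₙ = n/2 × (first + last)
Last term = a + (n-1)d = 5 + (33-1)×(-10) = -315
S_33 = 33/2 × (5 + (-315))
S_33 = 33/2 × (-310) = -5115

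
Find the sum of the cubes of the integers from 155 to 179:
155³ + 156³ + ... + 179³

Use ∑_{k=1}^{n} k³ = [n(n+1)/2]², then subtract the first 154 terms.
∑_{k=1}^{179} k³ = [179×180/2]² = 16110² = 259532100
∑_{k=1}^{154} k³ = [154×155/2]² = 11935² = 142444225
∑_{k=155}^{179} k³ = 259532100 - 142444225 = 117087875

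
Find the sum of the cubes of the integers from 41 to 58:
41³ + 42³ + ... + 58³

Use ∑_{k=1}^{n} k³ = [n(n+1)/2]², then subtract the first 40 terms.
∑_{k=1}^{58} k³ = [58×59/2]² = 1711² = 2927521
∑_{k=1}^{40} k³ = [40×41/2]² = 820² = 672400
∑_{k=41}^{58} k³ = 2927521 - 672400 = 2255121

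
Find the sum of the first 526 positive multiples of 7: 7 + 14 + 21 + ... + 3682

Factor out 7: = 7(1 + 2 + ... + 526) = 7 × n(n+1)/2
= 7 × 526×527/2
= 7 × 138601
= 970207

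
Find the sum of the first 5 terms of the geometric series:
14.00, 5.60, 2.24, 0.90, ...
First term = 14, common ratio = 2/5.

Sₙ = a(1 - rⁿ) / (1 - r)
S_5 = 14(1 - (2/5)^5) / (1 - (2/5))
S_5 = 14(1 - (32/3125)) / (3/5)
S_5 = 14434/625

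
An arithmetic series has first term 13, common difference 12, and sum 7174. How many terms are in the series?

Using S = n/2 × [2a + (n-1)d]
7174 = n/2 × [2(13) + (n-1)(12)]
7174 = n/2 × [26 + 12n - 12]
14348 = n × [14 + 12n]
12n² + (14)n - 14348 = 0
Discriminant: Δ = (14)² - 4(12)(-14348) = 196 + 688704 = 688900
√Δ = 830
n = [-(14) + √Δ] / (2·12) = (-14 + 830) / 24 = 816 / 24 = 34
(The negative root is discarded since n must be a positive integer.)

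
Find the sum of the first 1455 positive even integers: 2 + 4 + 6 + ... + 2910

Sum of first n even numbers = n(n+1)
= 1455×1456
= 2118480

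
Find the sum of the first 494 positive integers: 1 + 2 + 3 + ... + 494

Formula: ∑k = n(n+1)/2
= 494×495/2
= 244530/2
= 122265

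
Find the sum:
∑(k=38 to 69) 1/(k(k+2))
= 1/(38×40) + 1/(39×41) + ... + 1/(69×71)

Partial fractions: 1/(k(k+2)) = (1/2)[1/k - 1/(k+2)]
Telescoping leaves the first two and last two terms:
= (1/2)[1/38 + 1/39 - 1/70 - 1/71]
= 21716/1841385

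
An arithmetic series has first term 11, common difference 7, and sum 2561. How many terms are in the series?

Using S = n/2 × [2a + (n-1)d]
2561 = n/2 × [2(11) + (n-1)(7)]
2561 = n/2 × [22 + 7n - 7]
5122 = n × [15 + 7n]
7n² + (15)n - 5122 = 0
Discriminant: Δ = (15)² - 4(7)(-5122) = 225 + 143416 = 143641
√Δ = 379
n = [-(15) + √Δ] / (2·7) = (-15 + 379) / 14 = 364 / 14 = 26
(The negative root is discarded since n must be a positive integer.)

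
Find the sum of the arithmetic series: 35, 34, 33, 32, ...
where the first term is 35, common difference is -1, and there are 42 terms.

Sₙ = n/2 × (first + last)
Last term = a + (n-1)d = 35 + (42-1)×(-1) = -6
S_42 = 42/2 × (35 + (-6))
S_42 = 42/2 × 29 = 609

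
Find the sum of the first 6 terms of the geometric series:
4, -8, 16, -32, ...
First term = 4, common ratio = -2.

Sₙ = a(1 - rⁿ) / (1 - r)
S_6 = 4(1 - (-2)^6) / (1 - (-2))
S_6 = 4(1 - 64) / (3)
S_6 = -84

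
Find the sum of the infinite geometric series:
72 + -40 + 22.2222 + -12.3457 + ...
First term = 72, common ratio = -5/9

For |r| < 1, S = a / (1 - r)
S = 72 / (1 - (-5/9))
S = 72 / (14/9)
S = 324/7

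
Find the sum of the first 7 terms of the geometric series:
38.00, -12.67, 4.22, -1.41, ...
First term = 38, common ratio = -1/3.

Sₙ = a(1 - rⁿ) / (1 - r)
S_7 = 38(1 - (-1/3)^7) / (1 - (-1/3))
S_7 = 38(1 - (-1/2187)) / (4/3)
S_7 = 20786/729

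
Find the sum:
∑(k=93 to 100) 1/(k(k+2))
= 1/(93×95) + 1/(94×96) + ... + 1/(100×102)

Partial fractions: 1/(k(k+2)) = (1/2)[1/k - 1/(k+2)]
Telescoping leaves the first two and last two terms:
= (1/2)[1/93 + 1/94 - 1/101 - 1/102]
= 2109/2501669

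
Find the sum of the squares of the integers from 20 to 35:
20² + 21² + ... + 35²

Use ∑_{k=1}^{n} k² = n(n+1)(2n+1)/6, then subtract the first 19 terms.
∑_{k=1}^{35} k² = 35×36×71/6 = 14910
∑_{k=1}^{19} k² = 19×20×39/6 = 2470
∑_{k=20}^{35} k² = 14910 - 2470 = 12440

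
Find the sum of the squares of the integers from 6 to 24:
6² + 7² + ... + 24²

Use ∑_{k=1}^{n} k² = n(n+1)(2n+1)/6, then subtract the first 5 terms.
∑_{k=1}^{24} k² = 24×25×49/6 = 4900
∑_{k=1}^{5} k² = 5×6×11/6 = 55
∑_{k=6}^{24} k² = 4900 - 55 = 4845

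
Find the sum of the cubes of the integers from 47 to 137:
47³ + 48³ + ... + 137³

Use ∑_{k=1}^{n} k³ = [n(n+1)/2]², then subtract the first 46 terms.
∑_{k=1}^{137} k³ = [137×138/2]² = 9453² = 89359209
∑_{k=1}^{46} k³ = [46×47/2]² = 1081² = 1168561
∑_{k=47}^{137} k³ = 89359209 - 1168561 = 88190648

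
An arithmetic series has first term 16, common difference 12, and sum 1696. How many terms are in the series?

Using S = n/2 × [2a + (n-1)d]
1696 = n/2 × [2(16) + (n-1)(12)]
1696 = n/2 × [32 + 12n - 12]
3392 = n × [20 + 12n]
12n² + (20)n - 3392 = 0
Discriminant: Δ = (20)² - 4(12)(-3392) = 400 + 162816 = 163216
√Δ = 404
n = [-(20) + √Δ] / (2·12) = (-20 + 404) / 24 = 384 / 24 = 16
(The negative root is discarded since n must be a positive integer.)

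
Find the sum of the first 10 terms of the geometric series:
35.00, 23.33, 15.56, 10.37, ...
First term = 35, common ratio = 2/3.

Sₙ = a(1 - rⁿ) / (1 - r)
S_10 = 35(1 - (2/3)^10) / (1 - (2/3))
S_10 = 35(1 - (1024/59049)) / (1/3)
S_10 = 2030875/19683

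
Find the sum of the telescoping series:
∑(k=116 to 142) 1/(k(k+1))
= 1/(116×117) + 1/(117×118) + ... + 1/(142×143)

Partial fractions: 1/(k(k+1)) = 1/k - 1/(k+1)
The series telescopes:
= (1/116 - 1/117) + (1/117 - 1/118) + ... + (1/142 - 1/143)
= 1/116 - 1/143
= 27/16588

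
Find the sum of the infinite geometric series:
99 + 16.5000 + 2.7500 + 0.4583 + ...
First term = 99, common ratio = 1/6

For |r| < 1, S = a / (1 - r)
S = 99 / (1 - (1/6))
S = 99 / (5/6)
S = 594/5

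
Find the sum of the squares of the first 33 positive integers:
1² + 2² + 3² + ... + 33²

Formula: ∑k² = n(n+1)(2n+1)/6
= 33×34×67/6
= 75174/6
= 12529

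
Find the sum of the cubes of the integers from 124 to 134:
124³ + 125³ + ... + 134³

Use ∑_{k=1}^{n} k³ = [n(n+1)/2]², then subtract the first 123 terms.
∑_{k=1}^{134} k³ = [134×135/2]² = 9045² = 81812025
∑_{k=1}^{123} k³ = [123×124/2]² = 7626² = 58155876
∑_{k=124}^{134} k³ = 81812025 - 58155876 = 23656149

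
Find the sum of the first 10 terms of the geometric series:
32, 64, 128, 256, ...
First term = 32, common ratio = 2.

Sₙ = a(1 - rⁿ) / (1 - r)
S_10 = 32(1 - 2^10) / (1 - 2)
S_10 = 32(1 - 1024) / (-1)
S_10 = 32736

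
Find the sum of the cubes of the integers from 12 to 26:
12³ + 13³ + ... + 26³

Use ∑_{k=1}^{n} k³ = [n(n+1)/2]², then subtract the first 11 terms.
∑_{k=1}^{26} k³ = [26×27/2]² = 351² = 123201
∑_{k=1}^{11} k³ = [11×12/2]² = 66² = 4356
∑_{k=12}^{26} k³ = 123201 - 4356 = 118845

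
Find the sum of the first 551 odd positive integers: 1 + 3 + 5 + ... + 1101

Sum of first n odd numbers = n²
= 551²
= 303601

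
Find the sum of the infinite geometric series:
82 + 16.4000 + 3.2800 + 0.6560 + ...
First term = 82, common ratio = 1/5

For |r| < 1, S = a / (1 - r)
S = 82 / (1 - (1/5))
S = 82 / (4/5)
S = 205/2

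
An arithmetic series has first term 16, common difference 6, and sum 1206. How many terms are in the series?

Using S = n/2 × [2a + (n-1)d]
1206 = n/2 × [2(16) + (n-1)(6)]
1206 = n/2 × [32 + 6n - 6]
2412 = n × [26 + 6n]
6n² + (26)n - 2412 = 0
Discriminant: Δ = (26)² - 4(6)(-2412) = 676 + 57888 = 58564
√Δ = 242
n = [-(26) + √Δ] / (2·6) = (-26 + 242) / 12 = 216 / 12 = 18
(The negative root is discarded since n must be a positive integer.)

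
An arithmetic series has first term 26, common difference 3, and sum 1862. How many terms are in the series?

Using S = n/2 × [2a + (n-1)d]
1862 = n/2 × [2(26) + (n-1)(3)]
1862 = n/2 × [52 + 3n - 3]
3724 = n × [49 + 3n]
3n² + (49)n - 3724 = 0
Discriminant: Δ = (49)² - 4(3)(-3724) = 2401 + 44688 = 47089
√Δ = 217
n = [-(49) + √Δ] / (2·3) = (-49 + 217) / 6 = 168 / 6 = 28
(The negative root is discarded since n must be a positive integer.)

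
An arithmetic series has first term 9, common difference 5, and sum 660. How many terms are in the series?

Using S = n/2 × [2a + (n-1)d]
660 = n/2 × [2(9) + (n-1)(5)]
660 = n/2 × [18 + 5n - 5]
1320 = n × [13 + 5n]
5n² + (13)n - 1320 = 0
Discriminant: Δ = (13)² - 4(5)(-1320) = 169 + 26400 = 26569
√Δ = 163
n = [-(13) + √Δ] / (2·5) = (-13 + 163) / 10 = 150 / 10 = 15
(The negative root is discarded since n must be a positive integer.)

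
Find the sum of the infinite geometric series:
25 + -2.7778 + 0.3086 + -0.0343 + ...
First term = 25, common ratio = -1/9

For |r| < 1, S = a / (1 - r)
S = 25 / (1 - (-1/9))
S = 25 / (10/9)
S = 45/2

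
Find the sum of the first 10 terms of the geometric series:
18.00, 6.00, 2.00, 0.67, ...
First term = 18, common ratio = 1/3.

Sₙ = a(1 - rⁿ) / (1 - r)
S_10 = 18(1 - (1/3)^10) / (1 - (1/3))
S_10 = 18(1 - (1/59049)) / (2/3)
S_10 = 59048/2187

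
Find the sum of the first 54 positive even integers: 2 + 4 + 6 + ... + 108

Sum of first n even numbers = n(n+1)
= 54×55
= 2970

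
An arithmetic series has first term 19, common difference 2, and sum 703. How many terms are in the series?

Using S = n/2 × [2a + (n-1)d]
703 = n/2 × [2(19) + (n-1)(2)]
703 = n/2 × [38 + 2n - 2]
1406 = n × [36 + 2n]
2n² + (36)n - 1406 = 0
Discriminant: Δ = (36)² - 4(2)(-1406) = 1296 + 11248 = 12544
√Δ = 112
n = [-(36) + √Δ] / (2·2) = (-36 + 112) / 4 = 76 / 4 = 19
(The negative root is discarded since n must be a positive integer.)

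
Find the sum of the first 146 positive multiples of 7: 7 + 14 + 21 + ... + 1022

Factor out 7: = 7(1 + 2 + ... + 146) = 7 × n(n+1)/2
= 7 × 146×147/2
= 7 × 10731
= 75117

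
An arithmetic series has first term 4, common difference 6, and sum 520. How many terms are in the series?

Using S = n/2 × [2a + (n-1)d]
520 = n/2 × [2(4) + (n-1)(6)]
520 = n/2 × [8 + 6n - 6]
1040 = n × [2 + 6n]
6n² + (2)n - 1040 = 0
Discriminant: Δ = (2)² - 4(6)(-1040) = 4 + 24960 = 24964
√Δ = 158
n = [-(2) + √Δ] / (2·6) = (-2 + 158) / 12 = 156 / 12 = 13
(The negative root is discarded since n must be a positive integer.)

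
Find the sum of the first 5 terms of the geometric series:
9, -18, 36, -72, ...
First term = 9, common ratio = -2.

Sₙ = a(1 - rⁿ) / (1 - r)
S_5 = 9(1 - (-2)^5) / (1 - (-2))
S_5 = 9(1 - (-32)) / (3)
S_5 = 99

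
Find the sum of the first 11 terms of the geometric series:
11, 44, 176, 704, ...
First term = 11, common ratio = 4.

Sₙ = a(1 - rⁿ) / (1 - r)
S_11 = 11(1 - 4^11) / (1 - 4)
S_11 = 11(1 - 4194304) / (-3)
S_11 = 15379111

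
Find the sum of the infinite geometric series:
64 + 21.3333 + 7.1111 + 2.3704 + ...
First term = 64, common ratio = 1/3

For |r| < 1, S = a / (1 - r)
S = 64 / (1 - (1/3))
S = 64 / (2/3)
S = 96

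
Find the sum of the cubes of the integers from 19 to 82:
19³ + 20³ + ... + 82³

Use ∑_{k=1}^{n} k³ = [n(n+1)/2]², then subtract the first 18 terms.
∑_{k=1}^{82} k³ = [82×83/2]² = 3403² = 11580409
∑_{k=1}^{18} k³ = [18×19/2]² = 171² = 29241
∑_{k=19}^{82} k³ = 11580409 - 29241 = 11551168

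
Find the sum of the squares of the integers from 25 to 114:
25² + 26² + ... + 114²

Use ∑_{k=1}^{n} k² = n(n+1)(2n+1)/6, then subtract the first 24 terms.
∑_{k=1}^{114} k² = 114×115×229/6 = 500365
∑_{k=1}^{24} k² = 24×25×49/6 = 4900
∑_{k=25}^{114} k² = 500365 - 4900 = 495465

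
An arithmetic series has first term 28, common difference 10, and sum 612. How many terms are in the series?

Using S = n/2 × [2a + (n-1)d]
612 = n/2 × [2(28) + (n-1)(10)]
612 = n/2 × [56 + 10n - 10]
1224 = n × [46 + 10n]
10n² + (46)n - 1224 = 0
Discriminant: Δ = (46)² - 4(10)(-1224) = 2116 + 48960 = 51076
√Δ = 226
n = [-(46) + √Δ] / (2·10) = (-46 + 226) / 20 = 180 / 20 = 9
(The negative root is discarded since n must be a positive integer.)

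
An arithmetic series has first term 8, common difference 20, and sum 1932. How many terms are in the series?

Using S = n/2 × [2a + (n-1)d]
1932 = n/2 × [2(8) + (n-1)(20)]
1932 = n/2 × [16 + 20n - 20]
3864 = n × [-4 + 20n]
20n² + (-4)n - 3864 = 0
Discriminant: Δ = (-4)² - 4(20)(-3864) = 16 + 309120 = 309136
√Δ = 556
n = [-(-4) + √Δ] / (2·20) = (4 + 556) / 40 = 560 / 40 = 14
(The negative root is discarded since n must be a positive integer.)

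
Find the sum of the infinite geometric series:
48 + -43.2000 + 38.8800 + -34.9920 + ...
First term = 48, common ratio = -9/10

For |r| < 1, S = a / (1 - r)
S = 48 / (1 - (-9/10))
S = 48 / (19/10)
S = 480/19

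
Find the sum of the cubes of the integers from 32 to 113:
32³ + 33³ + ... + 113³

Use ∑_{k=1}^{n} k³ = [n(n+1)/2]², then subtract the first 31 terms.
∑_{k=1}^{113} k³ = [113×114/2]² = 6441² = 41486481
∑_{k=1}^{31} k³ = [31×32/2]² = 496² = 246016
∑_{k=32}^{113} k³ = 41486481 - 246016 = 41240465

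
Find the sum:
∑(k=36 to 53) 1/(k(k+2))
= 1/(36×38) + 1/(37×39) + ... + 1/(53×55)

Partial fractions: 1/(k(k+2)) = (1/2)[1/k - 1/(k+2)]
Telescoping leaves the first two and last two terms:
= (1/2)[1/36 + 1/37 - 1/54 - 1/55]
= 3979/439560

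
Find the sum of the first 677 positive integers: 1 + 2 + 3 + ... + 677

Formula: ∑k = n(n+1)/2
= 677×678/2
= 459006/2
= 229503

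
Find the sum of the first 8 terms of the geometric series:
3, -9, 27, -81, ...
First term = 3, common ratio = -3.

Sₙ = a(1 - rⁿ) / (1 - r)
S_8 = 3(1 - (-3)^8) / (1 - (-3))
S_8 = 3(1 - 6561) / (4)
S_8 = -4920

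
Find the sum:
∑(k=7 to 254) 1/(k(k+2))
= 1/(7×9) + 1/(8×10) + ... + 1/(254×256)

Partial fractions: 1/(k(k+2)) = (1/2)[1/k - 1/(k+2)]
Telescoping leaves the first two and last two terms:
= (1/2)[1/7 + 1/8 - 1/255 - 1/256]
= 118823/913920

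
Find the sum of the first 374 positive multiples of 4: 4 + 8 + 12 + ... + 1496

Factor out 4: = 4(1 + 2 + ... + 374) = 4 × n(n+1)/2
= 4 × 374×375/2
= 4 × 70125
= 280500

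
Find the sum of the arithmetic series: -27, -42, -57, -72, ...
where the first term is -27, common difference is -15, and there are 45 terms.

Sₙ = n/2 × (first + last)
Last term = a + (n-1)d = -27 + (45-1)×(-15) = -687
S_45 = 45/2 × (-27 + (-687))
S_45 = 45/2 × (-714) = -16065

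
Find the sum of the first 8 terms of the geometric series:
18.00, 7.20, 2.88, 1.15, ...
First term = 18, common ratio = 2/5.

Sₙ = a(1 - rⁿ) / (1 - r)
S_8 = 18(1 - (2/5)^8) / (1 - (2/5))
S_8 = 18(1 - (256/390625)) / (3/5)
S_8 = 2342214/78125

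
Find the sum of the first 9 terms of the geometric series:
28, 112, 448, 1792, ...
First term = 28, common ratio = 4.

Sₙ = a(1 - rⁿ) / (1 - r)
S_9 = 28(1 - 4^9) / (1 - 4)
S_9 = 28(1 - 262144) / (-3)
S_9 = 2446668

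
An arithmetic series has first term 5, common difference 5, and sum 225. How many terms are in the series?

Using S = n/2 × [2a + (n-1)d]
225 = n/2 × [2(5) + (n-1)(5)]
225 = n/2 × [10 + 5n - 5]
450 = n × [5 + 5n]
5n² + (5)n - 450 = 0
Discriminant: Δ = (5)² - 4(5)(-450) = 25 + 9000 = 9025
√Δ = 95
n = [-(5) + √Δ] / (2·5) = (-5 + 95) / 10 = 90 / 10 = 9
(The negative root is discarded since n must be a positive integer.)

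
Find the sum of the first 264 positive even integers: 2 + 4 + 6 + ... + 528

Sum of first n even numbers = n(n+1)
= 264×265
= 69960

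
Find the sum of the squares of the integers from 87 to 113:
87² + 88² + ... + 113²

Use ∑_{k=1}^{n} k² = n(n+1)(2n+1)/6, then subtract the first 86 terms.
∑_{k=1}^{113} k² = 113×114×227/6 = 487369
∑_{k=1}^{86} k² = 86×87×173/6 = 215731
∑_{k=87}^{113} k² = 487369 - 215731 = 271638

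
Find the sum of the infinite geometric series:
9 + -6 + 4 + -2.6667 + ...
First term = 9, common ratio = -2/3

For |r| < 1, S = a / (1 - r)
S = 9 / (1 - (-2/3))
S = 9 / (5/3)
S = 27/5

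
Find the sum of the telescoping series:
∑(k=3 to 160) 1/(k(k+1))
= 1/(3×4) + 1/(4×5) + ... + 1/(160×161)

Partial fractions: 1/(k(k+1)) = 1/k - 1/(k+1)
The series telescopes:
= (1/3 - 1/4) + (1/4 - 1/5) + ... + (1/160 - 1/161)
= 1/3 - 1/161
= 158/483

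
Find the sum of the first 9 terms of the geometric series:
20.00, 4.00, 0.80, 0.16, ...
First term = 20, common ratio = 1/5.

Sₙ = a(1 - rⁿ) / (1 - r)
S_9 = 20(1 - (1/5)^9) / (1 - (1/5))
S_9 = 20(1 - (1/1953125)) / (4/5)
S_9 = 1953124/78125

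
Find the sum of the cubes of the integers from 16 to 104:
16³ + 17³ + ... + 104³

Use ∑_{k=1}^{n} k³ = [n(n+1)/2]², then subtract the first 15 terms.
∑_{k=1}^{104} k³ = [104×105/2]² = 5460² = 29811600
∑_{k=1}^{15} k³ = [15×16/2]² = 120² = 14400
∑_{k=16}^{104} k³ = 29811600 - 14400 = 29797200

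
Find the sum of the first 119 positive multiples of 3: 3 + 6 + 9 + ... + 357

Factor out 3: = 3(1 + 2 + ... + 119) = 3 × n(n+1)/2
= 3 × 119×120/2
= 3 × 7140
= 21420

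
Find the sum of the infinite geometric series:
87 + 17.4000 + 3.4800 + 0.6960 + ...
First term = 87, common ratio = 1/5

For |r| < 1, S = a / (1 - r)
S = 87 / (1 - (1/5))
S = 87 / (4/5)
S = 435/4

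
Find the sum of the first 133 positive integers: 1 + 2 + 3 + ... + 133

Formula: ∑k = n(n+1)/2
= 133×134/2
= 17822/2
= 8911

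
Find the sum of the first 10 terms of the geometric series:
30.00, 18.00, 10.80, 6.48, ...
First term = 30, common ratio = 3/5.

Sₙ = a(1 - rⁿ) / (1 - r)
S_10 = 30(1 - (3/5)^10) / (1 - (3/5))
S_10 = 30(1 - (59049/9765625)) / (2/5)
S_10 = 29119728/390625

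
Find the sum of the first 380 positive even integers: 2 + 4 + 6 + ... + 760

Sum of first n even numbers = n(n+1)
= 380×381
= 144780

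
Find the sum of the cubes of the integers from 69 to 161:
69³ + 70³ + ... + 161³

Use ∑_{k=1}^{n} k³ = [n(n+1)/2]², then subtract the first 68 terms.
∑_{k=1}^{161} k³ = [161×162/2]² = 13041² = 170067681
∑_{k=1}^{68} k³ = [68×69/2]² = 2346² = 5503716
∑_{k=69}^{161} k³ = 170067681 - 5503716 = 164563965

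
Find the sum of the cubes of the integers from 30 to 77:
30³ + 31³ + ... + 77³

Use ∑_{k=1}^{n} k³ = [n(n+1)/2]², then subtract the first 29 terms.
∑_{k=1}^{77} k³ = [77×78/2]² = 3003² = 9018009
∑_{k=1}^{29} k³ = [29×30/2]² = 435² = 189225
∑_{k=30}^{77} k³ = 9018009 - 189225 = 8828784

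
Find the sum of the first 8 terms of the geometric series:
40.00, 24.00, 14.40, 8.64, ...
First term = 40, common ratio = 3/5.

Sₙ = a(1 - rⁿ) / (1 - r)
S_8 = 40(1 - (3/5)^8) / (1 - (3/5))
S_8 = 40(1 - (6561/390625)) / (2/5)
S_8 = 1536256/15625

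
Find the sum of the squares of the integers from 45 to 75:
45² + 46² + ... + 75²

Use ∑_{k=1}^{n} k² = n(n+1)(2n+1)/6, then subtract the first 44 terms.
∑_{k=1}^{75} k² = 75×76×151/6 = 143450
∑_{k=1}^{44} k² = 44×45×89/6 = 29370
∑_{k=45}^{75} k² = 143450 - 29370 = 114080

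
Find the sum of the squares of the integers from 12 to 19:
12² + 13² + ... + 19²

Use ∑_{k=1}^{n} k² = n(n+1)(2n+1)/6, then subtract the first 11 terms.
∑_{k=1}^{19} k² = 19×20×39/6 = 2470
∑_{k=1}^{11} k² = 11×12×23/6 = 506
∑_{k=12}^{19} k² = 2470 - 506 = 1964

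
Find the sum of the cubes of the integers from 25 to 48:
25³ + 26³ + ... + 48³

Use ∑_{k=1}^{n} k³ = [n(n+1)/2]², then subtract the first 24 terms.
∑_{k=1}^{48} k³ = [48×49/2]² = 1176² = 1382976
∑_{k=1}^{24} k³ = [24×25/2]² = 300² = 90000
∑_{k=25}^{48} k³ = 1382976 - 90000 = 1292976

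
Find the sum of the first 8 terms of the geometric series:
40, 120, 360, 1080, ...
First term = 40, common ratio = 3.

Sₙ = a(1 - rⁿ) / (1 - r)
S_8 = 40(1 - 3^8) / (1 - 3)
S_8 = 40(1 - 6561) / (-2)
S_8 = 131200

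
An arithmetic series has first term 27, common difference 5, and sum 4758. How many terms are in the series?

Using S = n/2 × [2a + (n-1)d]
4758 = n/2 × [2(27) + (n-1)(5)]
4758 = n/2 × [54 + 5n - 5]
9516 = n × [49 + 5n]
5n² + (49)n - 9516 = 0
Discriminant: Δ = (49)² - 4(5)(-9516) = 2401 + 190320 = 192721
√Δ = 439
n = [-(49) + √Δ] / (2·5) = (-49 + 439) / 10 = 390 / 10 = 39
(The negative root is discarded since n must be a positive integer.)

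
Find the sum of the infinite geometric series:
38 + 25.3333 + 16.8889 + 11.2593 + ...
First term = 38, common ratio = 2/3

For |r| < 1, S = a / (1 - r)
S = 38 / (1 - (2/3))
S = 38 / (1/3)
S = 114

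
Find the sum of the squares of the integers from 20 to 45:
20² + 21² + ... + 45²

Use ∑_{k=1}^{n} k² = n(n+1)(2n+1)/6, then subtract the first 19 terms.
∑_{k=1}^{45} k² = 45×46×91/6 = 31395
∑_{k=1}^{19} k² = 19×20×39/6 = 2470
∑_{k=20}^{45} k² = 31395 - 2470 = 28925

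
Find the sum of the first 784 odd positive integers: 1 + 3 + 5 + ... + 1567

Sum of first n odd numbers = n²
= 784²
= 614656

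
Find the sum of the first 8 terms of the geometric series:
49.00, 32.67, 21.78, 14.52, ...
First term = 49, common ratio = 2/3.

Sₙ = a(1 - rⁿ) / (1 - r)
S_8 = 49(1 - (2/3)^8) / (1 - (2/3))
S_8 = 49(1 - (256/6561)) / (1/3)
S_8 = 308945/2187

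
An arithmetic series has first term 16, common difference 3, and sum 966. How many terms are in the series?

Using S = n/2 × [2a + (n-1)d]
966 = n/2 × [2(16) + (n-1)(3)]
966 = n/2 × [32 + 3n - 3]
1932 = n × [29 + 3n]
3n² + (29)n - 1932 = 0
Discriminant: Δ = (29)² - 4(3)(-1932) = 841 + 23184 = 24025
√Δ = 155
n = [-(29) + √Δ] / (2·3) = (-29 + 155) / 6 = 126 / 6 = 21
(The negative root is discarded since n must be a positive integer.)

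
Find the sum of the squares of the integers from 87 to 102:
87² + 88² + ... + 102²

Use ∑_{k=1}^{n} k² = n(n+1)(2n+1)/6, then subtract the first 86 terms.
∑_{k=1}^{102} k² = 102×103×205/6 = 358955
∑_{k=1}^{86} k² = 86×87×173/6 = 215731
∑_{k=87}^{102} k² = 358955 - 215731 = 143224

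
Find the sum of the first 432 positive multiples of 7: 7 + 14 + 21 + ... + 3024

Factor out 7: = 7(1 + 2 + ... + 432) = 7 × n(n+1)/2
= 7 × 432×433/2
= 7 × 93528
= 654696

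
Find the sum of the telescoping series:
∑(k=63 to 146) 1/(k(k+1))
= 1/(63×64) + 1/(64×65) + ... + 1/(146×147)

Partial fractions: 1/(k(k+1)) = 1/k - 1/(k+1)
The series telescopes:
= (1/63 - 1/64) + (1/64 - 1/65) + ... + (1/146 - 1/147)
= 1/63 - 1/147
= 4/441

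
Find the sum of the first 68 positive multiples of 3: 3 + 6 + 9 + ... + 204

Factor out 3: = 3(1 + 2 + ... + 68) = 3 × n(n+1)/2
= 3 × 68×69/2
= 3 × 2346
= 7038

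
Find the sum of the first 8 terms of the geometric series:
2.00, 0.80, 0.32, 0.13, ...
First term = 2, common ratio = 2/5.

Sₙ = a(1 - rⁿ) / (1 - r)
S_8 = 2(1 - (2/5)^8) / (1 - (2/5))
S_8 = 2(1 - (256/390625)) / (3/5)
S_8 = 260246/78125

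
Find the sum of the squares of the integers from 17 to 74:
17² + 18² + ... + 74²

Use ∑_{k=1}^{n} k² = n(n+1)(2n+1)/6, then subtract the first 16 terms.
∑_{k=1}^{74} k² = 74×75×149/6 = 137825
∑_{k=1}^{16} k² = 16×17×33/6 = 1496
∑_{k=17}^{74} k² = 137825 - 1496 = 136329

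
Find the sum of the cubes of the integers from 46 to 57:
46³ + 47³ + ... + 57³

Use ∑_{k=1}^{n} k³ = [n(n+1)/2]², then subtract the first 45 terms.
∑_{k=1}^{57} k³ = [57×58/2]² = 1653² = 2732409
∑_{k=1}^{45} k³ = [45×46/2]² = 1035² = 1071225
∑_{k=46}^{57} k³ = 2732409 - 1071225 = 1661184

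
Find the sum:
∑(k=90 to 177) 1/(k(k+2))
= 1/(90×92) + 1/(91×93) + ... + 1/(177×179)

Partial fractions: 1/(k(k+2)) = (1/2)[1/k - 1/(k+2)]
Telescoping leaves the first two and last two terms:
= (1/2)[1/90 + 1/91 - 1/178 - 1/179]
= 355399/65237445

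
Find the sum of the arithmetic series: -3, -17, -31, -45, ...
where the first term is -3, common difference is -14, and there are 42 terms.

Sₙ = n/2 × (first + last)
Last term = a + (n-1)d = -3 + (42-1)×(-14) = -577
S_42 = 42/2 × (-3 + (-577))
S_42 = 42/2 × (-580) = -12180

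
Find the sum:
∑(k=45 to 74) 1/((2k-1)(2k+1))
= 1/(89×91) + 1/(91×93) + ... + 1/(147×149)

Partial fractions: 1/((2k-1)(2k+1)) = (1/2)[1/(2k-1) - 1/(2k+1)]
The series telescopes:
= (1/2)[1/89 - 1/149]
= 30/13261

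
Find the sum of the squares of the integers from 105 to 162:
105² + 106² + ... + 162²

Use ∑_{k=1}^{n} k² = n(n+1)(2n+1)/6, then subtract the first 104 terms.
∑_{k=1}^{162} k² = 162×163×325/6 = 1430325
∑_{k=1}^{104} k² = 104×105×209/6 = 380380
∑_{k=105}^{162} k² = 1430325 - 380380 = 1049945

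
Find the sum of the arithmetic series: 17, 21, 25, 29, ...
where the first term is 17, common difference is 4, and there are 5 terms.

Sₙ = n/2 × (first + last)
Last term = a + (n-1)d = 17 + (5-1)×4 = 33
S_5 = 5/2 × (17 + 33)
S_5 = 5/2 × 50 = 125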